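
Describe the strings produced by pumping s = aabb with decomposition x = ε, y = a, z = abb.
{xy^i z : i ≥ 0} = {a^(i+1) b^2 : i ≥ 0} = {abb, aabb, aaabb, ...}

With x = ε, y = a, z = abb: Starting with aabb and pumping the first 'a' (z = abb keeps the second 'a'), we get strings with i+1 a's followed by 2 b's for i = 0, 1, 2, ...; note bb is not produced because z always contributes one a.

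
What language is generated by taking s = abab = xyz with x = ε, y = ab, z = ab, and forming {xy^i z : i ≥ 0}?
{xy^i z : i ≥ 0} = {(ab)^(i+1) : i ≥ 0} = {ab, abab, ababab, ...}

With x = ε, y = ab, z = ab: Pumping 'ab' gives strings of alternating a's and b's.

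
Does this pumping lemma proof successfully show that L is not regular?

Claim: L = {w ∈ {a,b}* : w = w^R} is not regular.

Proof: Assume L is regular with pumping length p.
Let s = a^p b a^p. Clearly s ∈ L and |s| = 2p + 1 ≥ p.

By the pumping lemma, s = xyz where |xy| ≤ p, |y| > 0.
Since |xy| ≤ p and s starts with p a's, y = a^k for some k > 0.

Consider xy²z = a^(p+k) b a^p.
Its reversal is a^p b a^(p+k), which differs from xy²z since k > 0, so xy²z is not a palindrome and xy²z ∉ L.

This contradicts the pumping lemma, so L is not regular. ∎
The proof is correct.

This proof is valid because:
1. s = a^p b a^p is in L and is chosen in terms of p, so |s| ≥ p holds for every p
2. The decomposition analysis is correct: |xy| ≤ p forces y to lie inside the leading a's
3. The contradiction is valid: a^(p+k) b a^p has more a's before the b than after it, so it is not a palindrome
4. The conclusion follows logically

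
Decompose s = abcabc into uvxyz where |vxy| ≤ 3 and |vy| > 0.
u='ab', v='c', x='a', y='b', z='c'

For s = abcabc with pumping length p = 3:

One valid decomposition:
- u = 'ab'
- v = 'c'
- x = 'a'
- y = 'b'
- z = 'c'

Verification:
- uvxyz = 'ab' + 'c' + 'a' + 'b' + 'c' = abcabc ✓
- |vxy| = |'cab'| = 3 ≤ 3 ✓
- |vy| = |'cb'| = 2 > 0 ✓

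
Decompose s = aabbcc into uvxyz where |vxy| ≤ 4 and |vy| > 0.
u='a', v='a', x='bb', y='c', z='c'

For s = aabbcc with pumping length p = 4:

One valid decomposition:
- u = 'a'
- v = 'a'
- x = 'bb'
- y = 'c'
- z = 'c'

Verification:
- uvxyz = 'a' + 'a' + 'bb' + 'c' + 'c' = aabbcc ✓
- |vxy| = |'abbc'| = 4 ≤ 4 ✓
- |vy| = |'ac'| = 2 > 0 ✓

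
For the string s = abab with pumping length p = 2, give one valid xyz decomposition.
x = '', y = 'ab', z = 'ab'

For s = abab and p = 2, one valid decomposition is:
- x = '' (length 0)
- y = 'ab' (length 2)
- z = 'ab' (length 2)

Verification:
- xyz = '' + 'ab' + 'ab' = abab ✓
- |xy| = 2 ≤ 2 ✓
- |y| = 2 > 0 ✓

All pumping lemma constraints are satisfied.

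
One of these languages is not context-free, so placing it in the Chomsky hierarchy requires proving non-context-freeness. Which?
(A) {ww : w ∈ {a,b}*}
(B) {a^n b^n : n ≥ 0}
(A) {ww : w ∈ {a,b}*}

(A) {ww : w ∈ {a,b}*} requires the CFL pumping lemma.

- {a^n b^n : n ≥ 0} is context-free (but not regular)
  • Can be shown non-regular with the regular pumping lemma
  • After pumping, the number of a's and b's become unequal

- {ww : w ∈ {a,b}*} is NOT context-free
  • Requires the CFL pumping lemma to prove
  • Cannot verify equality of two arbitrary substrings

The CFL pumping lemma is "stronger" in that it can prove non-membership
in the larger class of context-free languages.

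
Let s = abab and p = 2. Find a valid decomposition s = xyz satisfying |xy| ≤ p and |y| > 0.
x = 'a', y = 'b', z = 'ab'

For s = abab and p = 2, one valid decomposition is:
- x = 'a' (length 1)
- y = 'b' (length 1)
- z = 'ab' (length 2)

Verification:
- xyz = 'a' + 'b' + 'ab' = abab ✓
- |xy| = 2 ≤ 2 ✓
- |y| = 1 > 0 ✓

All pumping lemma constraints are satisfied.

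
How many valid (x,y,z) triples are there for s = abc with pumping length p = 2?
3

For s = 'abc' with pumping length p = 2:

Constraints: |xy| ≤ 2, |y| > 0

Valid decompositions (|xy| ≤ p, |y| ≥ 1):
  • x='', y='a', z='bc'
  • x='a', y='b', z='c'
  • x='', y='ab', z='c'

Total count: 3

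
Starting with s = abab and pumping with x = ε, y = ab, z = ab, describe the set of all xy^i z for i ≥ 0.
{xy^i z : i ≥ 0} = {(ab)^(i+1) : i ≥ 0} = {ab, abab, ababab, ...}

With x = ε, y = ab, z = ab: Pumping 'ab' gives strings of alternating a's and b's.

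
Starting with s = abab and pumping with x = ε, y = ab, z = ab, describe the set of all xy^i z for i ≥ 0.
{xy^i z : i ≥ 0} = {(ab)^(i+1) : i ≥ 0} = {ab, abab, ababab, ...}

With x = ε, y = ab, z = ab: Pumping 'ab' gives strings of alternating a's and b's.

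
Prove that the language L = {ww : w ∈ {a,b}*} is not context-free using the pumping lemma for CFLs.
Assume for contradiction that L is context-free, and let p ≥ 1 be the pumping length given by the pumping lemma for CFLs.
Choose s = a^p b^p a^p b^p. Then s ∈ L (take w = a^p b^p) and |s| = 4p ≥ p.
By the CFL pumping lemma, s = uvxyz for some u, v, x, y, z with |vxy| ≤ p, |vy| ≥ 1, and uv^i xy^i z ∈ L for every i ≥ 0.

Write s as four blocks A₁ B₁ A₂ B₂ with A₁ = A₂ = a^p and B₁ = B₂ = b^p. Since |vxy| ≤ p, the window vxy lies inside at most two adjacent blocks. Take i = 0 and let t = uxz, so |t| = 4p − |vy| with 1 ≤ |vy| ≤ p. If |t| is odd, t ∉ L immediately, so assume |vy| is even (hence |vy| ≥ 2) and |t|/2 = 2p − |vy|/2, which satisfies p ≤ |t|/2 ≤ 2p − 1.

Case 1 (vxy inside A₁B₁): t = a^(p−j) b^(p−l) a^p b^p with j + l = |vy|. The second half of t has length < 2p, so it is a suffix of the trailing a^p b^p and ends in b; the first half is a^(p−j) b^(p−l) a^((j+l)/2), which ends in a because (j+l)/2 ≥ 1. The halves differ, so t ∉ L.

Case 2 (vxy inside B₁A₂, straddling the middle): t = a^p b^(p−j) a^(p−l) b^p with j + l = |vy|. If t = ww, then w is a prefix of t of length ≥ p, so w begins with a^p; and w is a suffix of t of length ≥ p, so w ends with b^p. That forces |w| ≥ 2p, contradicting |w| = |t|/2 ≤ 2p − 1. So t ∉ L.

Case 3 (vxy inside A₂B₂): t = a^p b^p a^(p−j) b^(p−l) with j + l = |vy|. The first half of t is a prefix of a^p b^p, so it begins with a; the second half is b^((j+l)/2) a^(p−j) b^(p−l), which begins with b. The halves differ, so t ∉ L.

In every case uv⁰xy⁰z = uxz ∉ L.

This contradicts the CFL pumping lemma, which requires uv^i xy^i z ∈ L for all i ≥ 0.
Hence L = {ww : w ∈ {a,b}*} is not context-free. ∎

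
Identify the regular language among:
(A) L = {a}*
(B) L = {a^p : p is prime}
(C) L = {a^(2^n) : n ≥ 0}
(A) {a}*

(A) L = {a}* is regular.

This can be recognized by a finite automaton (DFA/NFA).
Regular expressions like {a}* define regular languages.

The other choices are not regular:
- {a^p : p is prime}: After pumping, the length becomes composite
- {a^(2^n) : n ≥ 0}: After pumping, length is no longer a power of 2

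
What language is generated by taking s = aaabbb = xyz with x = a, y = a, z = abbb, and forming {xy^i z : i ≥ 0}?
{xy^i z : i ≥ 0} = {a^(2+i) b^3 : i ≥ 0} = {aabbb, aaabbb, aaaabbb, ...}

With x = a, y = a, z = abbb: Starting with aaabbb and pumping the second 'a', we get strings with 2+i a's followed by 3 b's for i = 0, 1, 2, ...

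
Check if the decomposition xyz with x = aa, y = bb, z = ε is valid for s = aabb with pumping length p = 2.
Violated: |xy| ≤ p

The decomposition x = aa, y = bb, z = ε for s = aabb with p = 2
violates the constraint: |xy| ≤ p

|xy| = |aabb| = 4 > 2 = p. The decomposition puts too many characters in xy.

Pumping lemma constraints:
1. xyz = s (decomposition is valid)
2. |xy| ≤ p
3. |y| > 0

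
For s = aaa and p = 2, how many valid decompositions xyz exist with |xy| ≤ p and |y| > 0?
3

For s = 'aaa' with pumping length p = 2:

Constraints: |xy| ≤ 2, |y| > 0

Valid decompositions (|xy| ≤ p, |y| ≥ 1):
  • x='', y='a', z='aa'
  • x='a', y='a', z='a'
  • x='', y='aa', z='a'

Total count: 3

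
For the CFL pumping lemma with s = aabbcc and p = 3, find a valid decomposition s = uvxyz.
u='aa', v='b', x='b', y='c', z='c'

For s = aabbcc with pumping length p = 3:

One valid decomposition:
- u = 'aa'
- v = 'b'
- x = 'b'
- y = 'c'
- z = 'c'

Verification:
- uvxyz = 'aa' + 'b' + 'b' + 'c' + 'c' = aabbcc ✓
- |vxy| = |'bbc'| = 3 ≤ 3 ✓
- |vy| = |'bc'| = 2 > 0 ✓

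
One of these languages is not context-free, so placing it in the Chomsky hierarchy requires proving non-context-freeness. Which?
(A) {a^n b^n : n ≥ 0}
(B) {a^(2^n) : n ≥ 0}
(B) {a^(2^n) : n ≥ 0}

(B) {a^(2^n) : n ≥ 0} requires the CFL pumping lemma.

- {a^n b^n : n ≥ 0} is context-free (but not regular)
  • Can be shown non-regular with the regular pumping lemma
  • After pumping, the number of a's and b's become unequal

- {a^(2^n) : n ≥ 0} is NOT context-free
  • Requires the CFL pumping lemma to prove
  • Gaps between powers of 2 grow exponentially

The CFL pumping lemma is "stronger" in that it can prove non-membership
in the larger class of context-free languages.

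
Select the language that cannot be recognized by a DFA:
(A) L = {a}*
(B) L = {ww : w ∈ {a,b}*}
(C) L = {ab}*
(B) {ww : w ∈ {a,b}*}

(B) L = {ww : w ∈ {a,b}*} is NOT regular.

The pumping lemma can be used to prove this:
After pumping, the two halves no longer match

The other languages are regular because they can be recognized by finite automata.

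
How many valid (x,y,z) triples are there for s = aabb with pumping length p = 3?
6

For s = 'aabb' with pumping length p = 3:

Constraints: |xy| ≤ 3, |y| > 0

Valid decompositions (|xy| ≤ p, |y| ≥ 1):
  • x='', y='a', z='abb'
  • x='a', y='a', z='bb'
  • x='', y='aa', z='bb'
  • x='aa', y='b', z='b'
  • x='a', y='ab', z='b'
  • x='', y='aab', z='b'

Total count: 6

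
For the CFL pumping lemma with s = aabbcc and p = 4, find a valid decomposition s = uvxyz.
u='a', v='a', x='bb', y='c', z='c'

For s = aabbcc with pumping length p = 4:

One valid decomposition:
- u = 'a'
- v = 'a'
- x = 'bb'
- y = 'c'
- z = 'c'

Verification:
- uvxyz = 'a' + 'a' + 'bb' + 'c' + 'c' = aabbcc ✓
- |vxy| = |'abbc'| = 4 ≤ 4 ✓
- |vy| = |'ac'| = 2 > 0 ✓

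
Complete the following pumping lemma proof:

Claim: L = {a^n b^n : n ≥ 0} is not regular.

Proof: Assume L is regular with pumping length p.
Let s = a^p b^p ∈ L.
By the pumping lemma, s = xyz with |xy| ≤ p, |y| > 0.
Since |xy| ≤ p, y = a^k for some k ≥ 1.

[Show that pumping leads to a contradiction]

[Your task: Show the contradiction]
Consider xy²z = a^(p+k) b^p.

Since k ≥ 1, we have p + k > p.
So xy²z has more a's than b's: (p+k) a's vs p b's.
This means xy²z ∉ L because a^n b^n requires equal counts.

This contradicts the pumping lemma which states xy²z ∈ L.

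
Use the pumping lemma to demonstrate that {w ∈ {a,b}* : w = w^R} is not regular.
Assume for contradiction that L is regular, and let p ≥ 1 be the pumping length given by the pumping lemma.
Choose s = a^p b a^p. Then s ∈ L (it reads the same in both directions) and |s| = 2p + 1 ≥ p.
By the pumping lemma, s = xyz for some x, y, z with |xy| ≤ p, |y| ≥ 1, and xy^i z ∈ L for every i ≥ 0.
Since |xy| ≤ p and the first p symbols of s are all a's, y = a^k for some k with 1 ≤ k ≤ p.

Take i = 0: xy⁰z = a^(p − k) b a^p.
Its reversal is a^p b a^(p − k). These differ because the block of a's before the unique b has length p − k in one and p in the other, and p − k ≠ p since k ≥ 1. So xy⁰z is not a palindrome, i.e. xy⁰z ∉ L.

This contradicts the pumping lemma, which requires xy^i z ∈ L for all i ≥ 0.
Hence L = {w ∈ {a,b}* : w = w^R} is not regular. ∎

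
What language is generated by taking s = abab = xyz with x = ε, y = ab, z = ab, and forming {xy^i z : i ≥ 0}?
{xy^i z : i ≥ 0} = {(ab)^(i+1) : i ≥ 0} = {ab, abab, ababab, ...}

With x = ε, y = ab, z = ab: Pumping 'ab' gives strings of alternating a's and b's.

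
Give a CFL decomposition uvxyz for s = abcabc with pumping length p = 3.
u='ab', v='c', x='a', y='b', z='c'

For s = abcabc with pumping length p = 3:

One valid decomposition:
- u = 'ab'
- v = 'c'
- x = 'a'
- y = 'b'
- z = 'c'

Verification:
- uvxyz = 'ab' + 'c' + 'a' + 'b' + 'c' = abcabc ✓
- |vxy| = |'cab'| = 3 ≤ 3 ✓
- |vy| = |'cb'| = 2 > 0 ✓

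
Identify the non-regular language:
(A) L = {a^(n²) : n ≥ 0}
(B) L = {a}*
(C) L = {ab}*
(A) {a^(n²) : n ≥ 0}

(A) L = {a^(n²) : n ≥ 0} is NOT regular.

The pumping lemma can be used to prove this:
After pumping, length is no longer a perfect square

The other languages are regular because they can be recognized by finite automata.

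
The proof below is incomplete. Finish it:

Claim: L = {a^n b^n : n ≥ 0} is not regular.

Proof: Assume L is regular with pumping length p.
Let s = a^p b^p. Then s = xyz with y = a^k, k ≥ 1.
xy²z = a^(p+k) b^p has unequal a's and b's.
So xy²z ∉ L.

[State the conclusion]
This contradicts the pumping lemma for regular languages,
which guarantees xy^i z ∈ L for all i ≥ 0.

Since our assumption that L is regular leads to a contradiction,
we conclude that L = {a^n b^n : n ≥ 0} is NOT regular. ∎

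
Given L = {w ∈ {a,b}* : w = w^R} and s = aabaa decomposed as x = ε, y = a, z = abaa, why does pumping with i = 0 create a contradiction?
xy⁰z = abaa ∉ L

Pumping with i = 0 replaces y = a by y⁰ = ε:
- Original: s = xyz = aabaa; aabaa reversed is aabaa, the same string, so it is a palindrome and is in L
- Pumped: xy⁰z = ε · ε · abaa = abaa
- abaa reversed is aaba ≠ abaa, so it is not a palindrome and is not in L

The pumping lemma would require xy⁰z ∈ L, so this decomposition yields a contradiction.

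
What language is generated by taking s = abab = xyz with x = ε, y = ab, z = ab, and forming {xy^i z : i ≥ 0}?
{xy^i z : i ≥ 0} = {(ab)^(i+1) : i ≥ 0} = {ab, abab, ababab, ...}

With x = ε, y = ab, z = ab: Pumping 'ab' gives strings of alternating a's and b's.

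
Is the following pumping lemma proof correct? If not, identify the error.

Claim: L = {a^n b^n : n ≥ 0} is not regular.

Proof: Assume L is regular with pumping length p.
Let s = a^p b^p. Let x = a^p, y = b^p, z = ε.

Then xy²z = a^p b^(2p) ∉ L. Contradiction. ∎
The proof is INCORRECT.

Error: The decomposition violates |xy| ≤ p.
With x = a^p and y = b^p, we have |xy| = 2p > p.
The pumping lemma requires |xy| ≤ p, so y must be within the first p characters.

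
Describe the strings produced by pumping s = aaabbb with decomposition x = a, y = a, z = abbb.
{xy^i z : i ≥ 0} = {a^(2+i) b^3 : i ≥ 0} = {aabbb, aaabbb, aaaabbb, ...}

With x = a, y = a, z = abbb: Starting with aaabbb and pumping the second 'a', we get strings with 2+i a's followed by 3 b's for i = 0, 1, 2, ...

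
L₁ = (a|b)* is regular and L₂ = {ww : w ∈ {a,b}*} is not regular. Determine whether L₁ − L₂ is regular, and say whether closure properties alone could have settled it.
No — L₁ − L₂ is not regular.

L₁ − L₂ is the complement of {ww} within {a,b}*. If it were regular, its complement {ww} would be regular as well (regular languages are closed under complement) — contradiction. So L₁ − L₂ is not regular.

Note that the bare facts "L₁ regular, L₂ non-regular" do not settle the question by themselves: the closure of regular languages under ∪, ∩, complement and difference applies only when BOTH operands are regular. With a non-regular operand the result can come out regular or non-regular depending on the specific languages, so one has to work out L₁ − L₂ for this particular pair, as above.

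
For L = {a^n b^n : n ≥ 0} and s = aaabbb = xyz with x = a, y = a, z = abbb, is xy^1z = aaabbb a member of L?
Yes

xy¹z = a · a · abbb = aaabbb.
aaabbb = a^3 b^3 has equal counts (3 = 3), so it is in L.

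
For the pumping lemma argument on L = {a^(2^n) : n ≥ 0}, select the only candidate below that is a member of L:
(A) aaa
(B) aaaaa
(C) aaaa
(C) aaaa

The pumping lemma is applied to a string s that lies in L, so first check membership of each option:
- (A) aaa has length 3, strictly between 2^1 = 2 and 2^2 = 4, so it is not in L ✗
- (B) aaaaa has length 5, strictly between 2^2 = 4 and 2^3 = 8, so it is not in L ✗
- (C) aaaa has length 4 = 2^2, so it is in L ✓

Only (C) aaaa is in L, so it is the only candidate that could play the role of s.
(In a complete proof one picks s in terms of the pumping length p so that |s| ≥ p is guaranteed; a fixed string like aaaa illustrates the shape of such an s.)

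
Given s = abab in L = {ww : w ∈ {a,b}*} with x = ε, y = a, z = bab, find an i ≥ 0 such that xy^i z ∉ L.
i = 3

xy³z = ε · aaa · bab = aaabab; aaabab has length 6; its halves are aaa and bab, which differ, so it is not in L.
(Other choices also work, e.g. i = 0, 2; only i = 1 is guaranteed to stay in L since xy¹z = s.)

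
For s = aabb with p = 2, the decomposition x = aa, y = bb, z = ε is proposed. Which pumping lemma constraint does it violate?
Violated: |xy| ≤ p

The decomposition x = aa, y = bb, z = ε for s = aabb with p = 2
violates the constraint: |xy| ≤ p

|xy| = |aabb| = 4 > 2 = p. The decomposition puts too many characters in xy.

Pumping lemma constraints:
1. xyz = s (decomposition is valid)
2. |xy| ≤ p
3. |y| > 0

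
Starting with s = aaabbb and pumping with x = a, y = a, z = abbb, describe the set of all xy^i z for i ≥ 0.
{xy^i z : i ≥ 0} = {a^(2+i) b^3 : i ≥ 0} = {aabbb, aaabbb, aaaabbb, ...}

With x = a, y = a, z = abbb: Starting with aaabbb and pumping the second 'a', we get strings with 2+i a's followed by 3 b's for i = 0, 1, 2, ...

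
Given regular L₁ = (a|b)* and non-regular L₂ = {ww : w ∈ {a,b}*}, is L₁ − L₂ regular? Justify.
No — L₁ − L₂ is not regular.

L₁ − L₂ is the complement of {ww} within {a,b}*. If it were regular, its complement {ww} would be regular as well (regular languages are closed under complement) — contradiction. So L₁ − L₂ is not regular.

Note that the bare facts "L₁ regular, L₂ non-regular" do not settle the question by themselves: the closure of regular languages under ∪, ∩, complement and difference applies only when BOTH operands are regular. With a non-regular operand the result can come out regular or non-regular depending on the specific languages, so one has to work out L₁ − L₂ for this particular pair, as above.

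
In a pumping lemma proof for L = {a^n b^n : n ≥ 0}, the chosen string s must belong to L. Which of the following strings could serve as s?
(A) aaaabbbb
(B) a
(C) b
(A) aaaabbbb

The pumping lemma is applied to a string s that lies in L, so first check membership of each option:
- (A) aaaabbbb = a^4 b^4 has equal counts (4 = 4), so it is in L ✓
- (B) a has 1 a's and 0 b's; 1 ≠ 0, so it is not in L ✗
- (C) b has 0 a's and 1 b's; 0 ≠ 1, so it is not in L ✗

Only (A) aaaabbbb is in L, so it is the only candidate that could play the role of s.
(In a complete proof one picks s in terms of the pumping length p so that |s| ≥ p is guaranteed; a fixed string like aaaabbbb illustrates the shape of such an s.)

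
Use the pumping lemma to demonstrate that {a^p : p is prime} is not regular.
Assume for contradiction that L is regular, and let p ≥ 1 be the pumping length given by the pumping lemma.
Choose a prime q with q ≥ p (one exists because there are infinitely many primes) and let s = a^q. Then s ∈ L and |s| = q ≥ p.
By the pumping lemma, s = xyz for some x, y, z with |xy| ≤ p, |y| ≥ 1, and xy^i z ∈ L for every i ≥ 0.
Here y = a^k for some k with 1 ≤ k ≤ p, and xy^i z = a^(q + (i − 1)k) for every i ≥ 0.

Take i = q + 1: |xy^(q+1) z| = q + qk = q(k + 1).
Both factors satisfy q ≥ 2 and k + 1 ≥ 2, so q(k + 1) is composite, and xy^(q+1) z ∉ L.

This contradicts the pumping lemma, which requires xy^i z ∈ L for all i ≥ 0.
Hence L = {a^p : p is prime} is not regular. ∎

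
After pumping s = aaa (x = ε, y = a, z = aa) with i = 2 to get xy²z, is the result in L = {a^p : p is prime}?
No

xy²z = ε · aa · aa = aaaa.
aaaa has length 4 = 2 × 2, which is not prime, so it is not in L.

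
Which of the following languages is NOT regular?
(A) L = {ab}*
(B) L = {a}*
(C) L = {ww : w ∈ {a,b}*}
(C) {ww : w ∈ {a,b}*}

(C) L = {ww : w ∈ {a,b}*} is NOT regular.

The pumping lemma can be used to prove this:
After pumping, the two halves no longer match

The other languages are regular because they can be recognized by finite automata.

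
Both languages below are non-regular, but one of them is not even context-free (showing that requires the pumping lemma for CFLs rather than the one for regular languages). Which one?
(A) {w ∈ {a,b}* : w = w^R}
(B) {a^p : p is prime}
(B) {a^p : p is prime}

(B) {a^p : p is prime} requires the CFL pumping lemma.

- {w ∈ {a,b}* : w = w^R} is context-free (but not regular)
  • Can be shown non-regular with the regular pumping lemma
  • After pumping, the string is no longer symmetric

- {a^p : p is prime} is NOT context-free
  • Requires the CFL pumping lemma to prove
  • The CFL pumping lemma also fails because prime gaps are unbounded

The CFL pumping lemma is "stronger" in that it can prove non-membership
in the larger class of context-free languages.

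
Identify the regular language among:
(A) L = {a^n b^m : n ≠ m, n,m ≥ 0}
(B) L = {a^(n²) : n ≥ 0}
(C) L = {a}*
(C) {a}*

(C) L = {a}* is regular.

This can be recognized by a finite automaton (DFA/NFA).
Regular expressions like {a}* define regular languages.

The other choices are not regular:
- {a^n b^m : n ≠ m, n,m ≥ 0}: After pumping a's, we can make n = m
- {a^(n²) : n ≥ 0}: After pumping, length is no longer a perfect square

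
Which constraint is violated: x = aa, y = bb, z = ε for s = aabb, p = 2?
Violated: |xy| ≤ p

The decomposition x = aa, y = bb, z = ε for s = aabb with p = 2
violates the constraint: |xy| ≤ p

|xy| = |aabb| = 4 > 2 = p. The decomposition puts too many characters in xy.

Pumping lemma constraints:
1. xyz = s (decomposition is valid)
2. |xy| ≤ p
3. |y| > 0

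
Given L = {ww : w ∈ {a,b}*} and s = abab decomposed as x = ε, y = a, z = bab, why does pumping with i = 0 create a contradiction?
xy⁰z = bab ∉ L

Pumping with i = 0 replaces y = a by y⁰ = ε:
- Original: s = xyz = abab; abab splits into halves ab · ab, which are equal, so it is in L (w = ab)
- Pumped: xy⁰z = ε · ε · bab = bab
- bab has odd length 3, so it cannot be written as ww and is not in L

The pumping lemma would require xy⁰z ∈ L, so this decomposition yields a contradiction.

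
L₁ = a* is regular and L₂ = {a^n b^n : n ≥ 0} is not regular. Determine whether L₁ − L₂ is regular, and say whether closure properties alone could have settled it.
Yes — L₁ − L₂ is regular.

The only string of a* that lies in {a^n b^n} is ε, so L₁ − L₂ = a* − {ε} = a⁺ = aa*, which is regular.

Note that the bare facts "L₁ regular, L₂ non-regular" do not settle the question by themselves: the closure of regular languages under ∪, ∩, complement and difference applies only when BOTH operands are regular. With a non-regular operand the result can come out regular or non-regular depending on the specific languages, so one has to work out L₁ − L₂ for this particular pair, as above.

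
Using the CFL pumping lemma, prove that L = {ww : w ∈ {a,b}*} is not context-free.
Assume for contradiction that L is context-free, and let p ≥ 1 be the pumping length given by the pumping lemma for CFLs.
Choose s = a^p b^p a^p b^p. Then s ∈ L (take w = a^p b^p) and |s| = 4p ≥ p.
By the CFL pumping lemma, s = uvxyz for some u, v, x, y, z with |vxy| ≤ p, |vy| ≥ 1, and uv^i xy^i z ∈ L for every i ≥ 0.

Write s as four blocks A₁ B₁ A₂ B₂ with A₁ = A₂ = a^p and B₁ = B₂ = b^p. Since |vxy| ≤ p, the window vxy lies inside at most two adjacent blocks. Take i = 0 and let t = uxz, so |t| = 4p − |vy| with 1 ≤ |vy| ≤ p. If |t| is odd, t ∉ L immediately, so assume |vy| is even (hence |vy| ≥ 2) and |t|/2 = 2p − |vy|/2, which satisfies p ≤ |t|/2 ≤ 2p − 1.

Case 1 (vxy inside A₁B₁): t = a^(p−j) b^(p−l) a^p b^p with j + l = |vy|. The second half of t has length < 2p, so it is a suffix of the trailing a^p b^p and ends in b; the first half is a^(p−j) b^(p−l) a^((j+l)/2), which ends in a because (j+l)/2 ≥ 1. The halves differ, so t ∉ L.

Case 2 (vxy inside B₁A₂, straddling the middle): t = a^p b^(p−j) a^(p−l) b^p with j + l = |vy|. If t = ww, then w is a prefix of t of length ≥ p, so w begins with a^p; and w is a suffix of t of length ≥ p, so w ends with b^p. That forces |w| ≥ 2p, contradicting |w| = |t|/2 ≤ 2p − 1. So t ∉ L.

Case 3 (vxy inside A₂B₂): t = a^p b^p a^(p−j) b^(p−l) with j + l = |vy|. The first half of t is a prefix of a^p b^p, so it begins with a; the second half is b^((j+l)/2) a^(p−j) b^(p−l), which begins with b. The halves differ, so t ∉ L.

In every case uv⁰xy⁰z = uxz ∉ L.

This contradicts the CFL pumping lemma, which requires uv^i xy^i z ∈ L for all i ≥ 0.
Hence L = {ww : w ∈ {a,b}*} is not context-free. ∎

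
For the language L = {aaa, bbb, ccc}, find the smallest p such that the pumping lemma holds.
p = 4

For a finite language L, the pumping lemma holds vacuously if p > max|s| for s ∈ L.

The longest string in L = {aaa, bbb, ccc} has length 3.
If p = 4, then no string s ∈ L has |s| ≥ p, so the condition is vacuously true.

The minimum pumping length is p = 4.

Why no smaller p works: for any p ≤ 3, the longest string s ∈ L has |s| = 3 ≥ p, so it would
have to be pumpable; but pumping up (i = 2, 3, ...) produces ever longer strings, which cannot all lie in the
finite language L. So the pumping property fails for every p ≤ 3.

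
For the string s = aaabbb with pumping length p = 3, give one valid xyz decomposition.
x = '', y = 'aa', z = 'abbb'

For s = aaabbb and p = 3, one valid decomposition is:
- x = '' (length 0)
- y = 'aa' (length 2)
- z = 'abbb' (length 4)

Verification:
- xyz = '' + 'aa' + 'abbb' = aaabbb ✓
- |xy| = 2 ≤ 3 ✓
- |y| = 2 > 0 ✓

All pumping lemma constraints are satisfied.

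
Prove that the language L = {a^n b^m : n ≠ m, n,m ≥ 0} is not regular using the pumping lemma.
Assume for contradiction that L is regular, and let p ≥ 1 be the pumping length given by the pumping lemma.
Choose s = a^p b^(p + p!). Then s ∈ L because p ≠ p + p! (as p! ≥ 1), and |s| ≥ p.
By the pumping lemma, s = xyz for some x, y, z with |xy| ≤ p, |y| ≥ 1, and xy^i z ∈ L for every i ≥ 0.
Since |xy| ≤ p and the first p symbols of s are all a's, y = a^k for some k with 1 ≤ k ≤ p.
For every i ≥ 0, xy^i z = a^(p + (i − 1)k) b^(p + p!).

Because 1 ≤ k ≤ p, k divides p!. Let t = p!/k (a positive integer) and take i = t + 1.
Then the number of a's is p + tk = p + p!, which equals the number of b's.
So xy^(t+1) z = a^(p + p!) b^(p + p!) has equally many a's and b's and is NOT in L.

This contradicts the pumping lemma, which requires xy^i z ∈ L for all i ≥ 0.
Hence L = {a^n b^m : n ≠ m, n,m ≥ 0} is not regular. ∎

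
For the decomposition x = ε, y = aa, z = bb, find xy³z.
aaaaaabb

Given x = '', y = 'aa', z = 'bb' and i = 3:

xy^3z = x + y·y·...·y (3 times) + z
       = '' + 'aa'^3 + 'bb'
       = '' + 'aaaaaa' + 'bb'
       = 'aaaaaabb'

The pumped string is 'aaaaaabb' with length 8.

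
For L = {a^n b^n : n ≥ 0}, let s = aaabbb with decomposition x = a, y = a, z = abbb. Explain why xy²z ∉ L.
xy²z = aaaabbb ∉ L

Pumping with i = 2 replaces y = a by y² = aa:
- Original: s = xyz = aaabbb; aaabbb = a^3 b^3 has equal counts (3 = 3), so it is in L
- Pumped: xy²z = a · aa · abbb = aaaabbb
- aaaabbb has 4 a's and 3 b's; 4 ≠ 3, so it is not in L

The pumping lemma would require xy²z ∈ L, so this decomposition yields a contradiction.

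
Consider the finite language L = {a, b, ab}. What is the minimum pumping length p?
p = 3

For a finite language L, the pumping lemma holds vacuously if p > max|s| for s ∈ L.

The longest string in L = {a, b, ab} has length 2.
If p = 3, then no string s ∈ L has |s| ≥ p, so the condition is vacuously true.

The minimum pumping length is p = 3.

Why no smaller p works: for any p ≤ 2, the longest string s ∈ L has |s| = 2 ≥ p, so it would
have to be pumpable; but pumping up (i = 2, 3, ...) produces ever longer strings, which cannot all lie in the
finite language L. So the pumping property fails for every p ≤ 2.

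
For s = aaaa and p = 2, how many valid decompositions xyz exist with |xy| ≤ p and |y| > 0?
3

For s = 'aaaa' with pumping length p = 2:

Constraints: |xy| ≤ 2, |y| > 0

Valid decompositions (|xy| ≤ p, |y| ≥ 1):
  • x='', y='a', z='aaa'
  • x='a', y='a', z='aa'
  • x='', y='aa', z='aa'

Total count: 3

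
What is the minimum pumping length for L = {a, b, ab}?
p = 3

For a finite language L, the pumping lemma holds vacuously if p > max|s| for s ∈ L.

The longest string in L = {a, b, ab} has length 2.
If p = 3, then no string s ∈ L has |s| ≥ p, so the condition is vacuously true.

The minimum pumping length is p = 3.

Why no smaller p works: for any p ≤ 2, the longest string s ∈ L has |s| = 2 ≥ p, so it would
have to be pumpable; but pumping up (i = 2, 3, ...) produces ever longer strings, which cannot all lie in the
finite language L. So the pumping property fails for every p ≤ 2.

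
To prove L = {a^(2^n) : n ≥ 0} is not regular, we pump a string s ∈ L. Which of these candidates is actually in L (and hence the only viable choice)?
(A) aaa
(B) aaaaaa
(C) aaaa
(C) aaaa

The pumping lemma is applied to a string s that lies in L, so first check membership of each option:
- (A) aaa has length 3, strictly between 2^1 = 2 and 2^2 = 4, so it is not in L ✗
- (B) aaaaaa has length 6, strictly between 2^2 = 4 and 2^3 = 8, so it is not in L ✗
- (C) aaaa has length 4 = 2^2, so it is in L ✓

Only (C) aaaa is in L, so it is the only candidate that could play the role of s.
(In a complete proof one picks s in terms of the pumping length p so that |s| ≥ p is guaranteed; a fixed string like aaaa illustrates the shape of such an s.)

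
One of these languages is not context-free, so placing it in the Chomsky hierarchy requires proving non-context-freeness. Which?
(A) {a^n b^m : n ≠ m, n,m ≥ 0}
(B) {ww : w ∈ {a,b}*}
(B) {ww : w ∈ {a,b}*}

(B) {ww : w ∈ {a,b}*} requires the CFL pumping lemma.

- {a^n b^m : n ≠ m, n,m ≥ 0} is context-free (but not regular)
  • Can be shown non-regular with the regular pumping lemma
  • After pumping a's, we can make n = m

- {ww : w ∈ {a,b}*} is NOT context-free
  • Requires the CFL pumping lemma to prove
  • Even a PDA cannot compare two arbitrary halves symbol by symbol; CFL pumping on a^p b^p a^p b^p fails

The CFL pumping lemma is "stronger" in that it can prove non-membership
in the larger class of context-free languages.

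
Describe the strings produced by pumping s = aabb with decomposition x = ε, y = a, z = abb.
{xy^i z : i ≥ 0} = {a^(i+1) b^2 : i ≥ 0} = {abb, aabb, aaabb, ...}

With x = ε, y = a, z = abb: Starting with aabb and pumping the first 'a' (z = abb keeps the second 'a'), we get strings with i+1 a's followed by 2 b's for i = 0, 1, 2, ...; note bb is not produced because z always contributes one a.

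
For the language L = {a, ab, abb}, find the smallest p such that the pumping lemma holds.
p = 4

For a finite language L, the pumping lemma holds vacuously if p > max|s| for s ∈ L.

The longest string in L = {a, ab, abb} has length 3.
If p = 4, then no string s ∈ L has |s| ≥ p, so the condition is vacuously true.

The minimum pumping length is p = 4.

Why no smaller p works: for any p ≤ 3, the longest string s ∈ L has |s| = 3 ≥ p, so it would
have to be pumpable; but pumping up (i = 2, 3, ...) produces ever longer strings, which cannot all lie in the
finite language L. So the pumping property fails for every p ≤ 3.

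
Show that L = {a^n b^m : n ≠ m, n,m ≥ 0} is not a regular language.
Assume for contradiction that L is regular, and let p ≥ 1 be the pumping length given by the pumping lemma.
Choose s = a^p b^(p + p!). Then s ∈ L because p ≠ p + p! (as p! ≥ 1), and |s| ≥ p.
By the pumping lemma, s = xyz for some x, y, z with |xy| ≤ p, |y| ≥ 1, and xy^i z ∈ L for every i ≥ 0.
Since |xy| ≤ p and the first p symbols of s are all a's, y = a^k for some k with 1 ≤ k ≤ p.
For every i ≥ 0, xy^i z = a^(p + (i − 1)k) b^(p + p!).

Because 1 ≤ k ≤ p, k divides p!. Let t = p!/k (a positive integer) and take i = t + 1.
Then the number of a's is p + tk = p + p!, which equals the number of b's.
So xy^(t+1) z = a^(p + p!) b^(p + p!) has equally many a's and b's and is NOT in L.

This contradicts the pumping lemma, which requires xy^i z ∈ L for all i ≥ 0.
Hence L = {a^n b^m : n ≠ m, n,m ≥ 0} is not regular. ∎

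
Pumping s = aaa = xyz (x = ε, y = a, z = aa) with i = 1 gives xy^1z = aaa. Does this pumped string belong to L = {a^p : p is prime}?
Yes

xy¹z = ε · a · aa = aaa.
aaa has length 3, which is prime, so it is in L.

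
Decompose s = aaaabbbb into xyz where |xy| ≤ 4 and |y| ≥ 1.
x = 'aa', y = 'aa', z = 'bbbb'

For s = aaaabbbb and p = 4, one valid decomposition is:
- x = 'aa' (length 2)
- y = 'aa' (length 2)
- z = 'bbbb' (length 4)

Verification:
- xyz = 'aa' + 'aa' + 'bbbb' = aaaabbbb ✓
- |xy| = 4 ≤ 4 ✓
- |y| = 2 > 0 ✓

All pumping lemma constraints are satisfied.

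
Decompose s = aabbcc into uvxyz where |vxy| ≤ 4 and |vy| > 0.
u='a', v='a', x='bb', y='c', z='c'

For s = aabbcc with pumping length p = 4:

One valid decomposition:
- u = 'a'
- v = 'a'
- x = 'bb'
- y = 'c'
- z = 'c'

Verification:
- uvxyz = 'a' + 'a' + 'bb' + 'c' + 'c' = aabbcc ✓
- |vxy| = |'abbc'| = 4 ≤ 4 ✓
- |vy| = |'ac'| = 2 > 0 ✓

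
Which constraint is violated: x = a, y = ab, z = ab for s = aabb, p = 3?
Violated: xyz = s

The decomposition x = a, y = ab, z = ab for s = aabb with p = 3
violates the constraint: xyz = s

xyz = 'a' + 'ab' + 'ab' = 'aabab' ≠ 'aabb' = s. The decomposition doesn't reconstruct s.

Pumping lemma constraints:
1. xyz = s (decomposition is valid)
2. |xy| ≤ p
3. |y| > 0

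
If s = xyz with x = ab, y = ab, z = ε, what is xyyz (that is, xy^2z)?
ababab

Given x = 'ab', y = 'ab', z = '' and i = 2:

xy^2z = x + y·y·...·y (2 times) + z
       = 'ab' + 'ab'^2 + ''
       = 'ab' + 'abab' + ''
       = 'ababab'

The pumped string is 'ababab' with length 6.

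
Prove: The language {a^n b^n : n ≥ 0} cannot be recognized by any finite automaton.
Assume for contradiction that L is regular, and let p ≥ 1 be the pumping length given by the pumping lemma.
Choose s = a^p b^p. Then s ∈ L and |s| = 2p ≥ p.
By the pumping lemma, s = xyz for some x, y, z with |xy| ≤ p, |y| ≥ 1, and xy^i z ∈ L for every i ≥ 0.
Since |xy| ≤ p and the first p symbols of s are all a's, we must have y = a^k for some k with 1 ≤ k ≤ p.

Take i = 2: xy²z = a^(p + k) b^p.
This string has p + k a's but p b's, and p + k > p because k ≥ 1. So xy²z ∉ L.

This contradicts the pumping lemma, which requires xy^i z ∈ L for all i ≥ 0.
Hence L = {a^n b^n : n ≥ 0} is not regular. ∎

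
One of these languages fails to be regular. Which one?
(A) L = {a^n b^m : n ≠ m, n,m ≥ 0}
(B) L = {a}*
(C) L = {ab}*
(A) {a^n b^m : n ≠ m, n,m ≥ 0}

(A) L = {a^n b^m : n ≠ m, n,m ≥ 0} is NOT regular.

The pumping lemma can be used to prove this:
After pumping a's, we can make n = m

The other languages are regular because they can be recognized by finite automata.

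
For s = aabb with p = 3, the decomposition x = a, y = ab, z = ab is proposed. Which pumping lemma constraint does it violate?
Violated: xyz = s

The decomposition x = a, y = ab, z = ab for s = aabb with p = 3
violates the constraint: xyz = s

xyz = 'a' + 'ab' + 'ab' = 'aabab' ≠ 'aabb' = s. The decomposition doesn't reconstruct s.

Pumping lemma constraints:
1. xyz = s (decomposition is valid)
2. |xy| ≤ p
3. |y| > 0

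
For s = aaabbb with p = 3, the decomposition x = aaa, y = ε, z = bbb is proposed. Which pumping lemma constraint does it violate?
Violated: |y| > 0

The decomposition x = aaa, y = ε, z = bbb for s = aaabbb with p = 3
violates the constraint: |y| > 0

|y| = 0, but the pumping lemma requires |y| > 0 (y must be non-empty).

Pumping lemma constraints:
1. xyz = s (decomposition is valid)
2. |xy| ≤ p
3. |y| > 0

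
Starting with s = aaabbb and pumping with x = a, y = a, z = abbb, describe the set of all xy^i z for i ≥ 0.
{xy^i z : i ≥ 0} = {a^(2+i) b^3 : i ≥ 0} = {aabbb, aaabbb, aaaabbb, ...}

With x = a, y = a, z = abbb: Starting with aaabbb and pumping the second 'a', we get strings with 2+i a's followed by 3 b's for i = 0, 1, 2, ...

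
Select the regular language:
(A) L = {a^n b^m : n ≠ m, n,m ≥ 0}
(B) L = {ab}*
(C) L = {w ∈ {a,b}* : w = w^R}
(B) {ab}*

(B) L = {ab}* is regular.

This can be recognized by a finite automaton (DFA/NFA).
Regular expressions like {ab}* define regular languages.

The other choices are not regular:
- {w ∈ {a,b}* : w = w^R}: After pumping, the string is no longer symmetric
- {a^n b^m : n ≠ m, n,m ≥ 0}: After pumping a's, we can make n = m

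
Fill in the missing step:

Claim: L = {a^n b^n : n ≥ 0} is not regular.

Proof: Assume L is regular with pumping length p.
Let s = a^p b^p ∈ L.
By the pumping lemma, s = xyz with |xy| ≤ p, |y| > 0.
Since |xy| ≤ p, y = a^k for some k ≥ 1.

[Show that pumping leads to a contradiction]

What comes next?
Consider xy²z = a^(p+k) b^p.

Since k ≥ 1, we have p + k > p.
So xy²z has more a's than b's: (p+k) a's vs p b's.
This means xy²z ∉ L because a^n b^n requires equal counts.

This contradicts the pumping lemma which states xy²z ∈ L.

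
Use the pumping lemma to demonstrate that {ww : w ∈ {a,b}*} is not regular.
Assume for contradiction that L is regular, and let p ≥ 1 be the pumping length given by the pumping lemma.
Choose s = a^p b a^p b. Then s ∈ L (take w = a^p b) and |s| = 2p + 2 ≥ p.
By the pumping lemma, s = xyz for some x, y, z with |xy| ≤ p, |y| ≥ 1, and xy^i z ∈ L for every i ≥ 0.
Since |xy| ≤ p and the first p symbols of s are all a's, y = a^k for some k with 1 ≤ k ≤ p.

Take i = 2: t = xy²z = a^(p + k) b a^p b.
Suppose t = uu for some string u. The string t contains exactly two b's and ends in b, so u contains exactly one b and ends in b; hence u = a^j b for some j, and uu = a^j b a^j b. Comparing with t = a^(p + k) b a^p b forces j = p + k (first block) and j = p (second block), which is impossible since k ≥ 1. So t ∉ L.

This contradicts the pumping lemma, which requires xy^i z ∈ L for all i ≥ 0.
Hence L = {ww : w ∈ {a,b}*} is not regular. ∎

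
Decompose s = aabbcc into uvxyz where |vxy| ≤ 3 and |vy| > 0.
u='aa', v='b', x='b', y='c', z='c'

For s = aabbcc with pumping length p = 3:

One valid decomposition:
- u = 'aa'
- v = 'b'
- x = 'b'
- y = 'c'
- z = 'c'

Verification:
- uvxyz = 'aa' + 'b' + 'b' + 'c' + 'c' = aabbcc ✓
- |vxy| = |'bbc'| = 3 ≤ 3 ✓
- |vy| = |'bc'| = 2 > 0 ✓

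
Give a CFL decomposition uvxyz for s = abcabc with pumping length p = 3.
u='ab', v='c', x='a', y='b', z='c'

For s = abcabc with pumping length p = 3:

One valid decomposition:
- u = 'ab'
- v = 'c'
- x = 'a'
- y = 'b'
- z = 'c'

Verification:
- uvxyz = 'ab' + 'c' + 'a' + 'b' + 'c' = abcabc ✓
- |vxy| = |'cab'| = 3 ≤ 3 ✓
- |vy| = |'cb'| = 2 > 0 ✓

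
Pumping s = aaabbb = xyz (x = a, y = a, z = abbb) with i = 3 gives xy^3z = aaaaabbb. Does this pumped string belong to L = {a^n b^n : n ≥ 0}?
No

xy³z = a · aaa · abbb = aaaaabbb.
aaaaabbb has 5 a's and 3 b's; 5 ≠ 3, so it is not in L.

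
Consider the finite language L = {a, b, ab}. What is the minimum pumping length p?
p = 3

For a finite language L, the pumping lemma holds vacuously if p > max|s| for s ∈ L.

The longest string in L = {a, b, ab} has length 2.
If p = 3, then no string s ∈ L has |s| ≥ p, so the condition is vacuously true.

The minimum pumping length is p = 3.

Why no smaller p works: for any p ≤ 2, the longest string s ∈ L has |s| = 2 ≥ p, so it would
have to be pumpable; but pumping up (i = 2, 3, ...) produces ever longer strings, which cannot all lie in the
finite language L. So the pumping property fails for every p ≤ 2.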